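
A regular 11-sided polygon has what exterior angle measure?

Each exterior angle of a regular n-gon is 360 / n.
For n = 11: 360 / 11 = 360/11 degrees.

360/11 degrees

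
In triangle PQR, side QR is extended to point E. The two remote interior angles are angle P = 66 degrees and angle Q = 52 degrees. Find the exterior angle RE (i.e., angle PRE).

The interior angle at R is 180 - 66 - 52 = 62 degrees.
The exterior angle and interior angle at R are supplementary:
Exterior angle = 180 - 62 = 118 degrees.

118 degrees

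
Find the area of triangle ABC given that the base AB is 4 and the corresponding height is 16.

Area = (1/2)(4)(16) = 32

32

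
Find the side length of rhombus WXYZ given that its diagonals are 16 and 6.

The diagonals of a rhombus bisect each other at right angles.
Half-diagonals: 16/2 = 8 and 6/2 = 3
side = sqrt(8^2 + 3^2)
side = sqrt(64 + 9)
side = sqrt(73)

sqrt(73)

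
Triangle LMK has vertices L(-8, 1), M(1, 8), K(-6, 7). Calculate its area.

Using the Shoelace formula for a triangle:
Area = (1/2)|x0(y1 - y2) + x1(y2 - y0) + x2(y0 - y1)|
Area = (1/2)|-8(8 - 7) + 1(7 - 1) + -6(1 - 8)|
Area = (1/2)|-8 + 6 + 42|
Area = (1/2)|40|
Area = (1/2)(40)
Area = 20

20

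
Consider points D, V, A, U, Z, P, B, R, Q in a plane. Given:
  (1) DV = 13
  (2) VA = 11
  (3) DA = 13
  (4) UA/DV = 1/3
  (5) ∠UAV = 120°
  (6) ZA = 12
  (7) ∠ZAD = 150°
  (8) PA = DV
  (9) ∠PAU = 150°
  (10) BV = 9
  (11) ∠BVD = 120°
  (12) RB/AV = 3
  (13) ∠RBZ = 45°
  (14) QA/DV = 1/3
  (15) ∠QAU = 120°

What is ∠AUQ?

From the given relations: UA = 1/3·DV = 1/3·13 ≈ 4.33; QA = 1/3·DV = 1/3·13 ≈ 4.33.
Step 1: By the law of cosines on triangle UAQ: UQ² = 4.33² + 4.33² − 2·4.33·4.33·cos(120°) = 56.33, so UQ ≈ 7.51.
Step 2: By the inverse law of cosines on triangle AUQ: cos(∠AUQ) = (4.33² + 7.51² − 4.33²) / (2·4.33·7.51) = 56.33/65.05 = 0.866, so ∠AUQ = 30°.

Therefore, the measure of angle ∠AUQ = 30°.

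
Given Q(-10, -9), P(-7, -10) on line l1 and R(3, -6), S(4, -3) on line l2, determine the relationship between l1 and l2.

Slope of line 1: m1 = (-10 - -9)/(-7 - -10) = -1/3 = -1/3
Slope of line 2: m2 = (-3 - -6)/(4 - 3) = 3/1 = 3
m1 * m2 = (-1/3) * (3) = -1 = -1, so the lines are perpendicular.

Perpendicular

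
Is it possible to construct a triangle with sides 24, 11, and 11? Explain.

The longest side is 24. The other two sides sum to 11 + 11 = 22.
Since 22 ≤ 24, the two shorter sides cannot reach around to close the triangle.

No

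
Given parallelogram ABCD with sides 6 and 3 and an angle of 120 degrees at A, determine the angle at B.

In a parallelogram, consecutive angles are supplementary (sum to 180°).
angle B = 180 - angle A
angle B = 180 - 120
angle B = 60 degrees

60 degrees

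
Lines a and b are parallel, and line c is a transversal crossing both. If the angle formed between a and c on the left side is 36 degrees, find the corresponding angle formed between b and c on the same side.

When a transversal crosses parallel lines, angles in the same position at each intersection are called corresponding angles.
These are always equal, so the answer is 36 degrees.

36 degrees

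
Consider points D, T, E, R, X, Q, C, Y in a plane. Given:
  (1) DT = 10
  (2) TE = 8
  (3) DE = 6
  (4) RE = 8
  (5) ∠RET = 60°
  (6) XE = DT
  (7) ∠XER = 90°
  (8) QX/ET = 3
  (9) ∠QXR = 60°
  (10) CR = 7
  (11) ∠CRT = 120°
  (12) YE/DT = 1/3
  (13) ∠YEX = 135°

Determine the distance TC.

Step 1: By the law of cosines on triangle RET: RT² = 8² + 8² − 2·8·8·cos(60°) = 64, so RT = 8.
Step 2: By the law of cosines on triangle TRC: TC² = 8² + 7² − 2·8·7·cos(120°) = 169, so TC = 13.

Therefore, the length of TC = 13.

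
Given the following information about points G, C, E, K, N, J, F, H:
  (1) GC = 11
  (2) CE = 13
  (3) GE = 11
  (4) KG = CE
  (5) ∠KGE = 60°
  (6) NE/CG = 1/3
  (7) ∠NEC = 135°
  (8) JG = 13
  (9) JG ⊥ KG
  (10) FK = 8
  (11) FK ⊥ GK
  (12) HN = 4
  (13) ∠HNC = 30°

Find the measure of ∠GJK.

From the given relations: KG = CE = 13.
Step 1: By the law of cosines on triangle JGK: JK² = 13² + 13² − 2·13·13·cos(90°) = 338, so JK = 13·√2.
Step 2: By the inverse law of cosines on triangle GJK: cos(∠GJK) = (13² + (13·√2)² − 13²) / (2·13·13·√2) = 338/478 = 0.7071, so ∠GJK = 45°.

Therefore, the measure of angle ∠GJK = 45°.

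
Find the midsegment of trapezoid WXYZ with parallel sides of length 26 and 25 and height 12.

midsegment = (26 + 25) / 2 = 51 / 2 = 51/2

51/2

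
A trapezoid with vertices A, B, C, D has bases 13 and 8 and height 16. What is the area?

Area = (13 + 8) * 16 / 2 = 336 / 2 = 168

168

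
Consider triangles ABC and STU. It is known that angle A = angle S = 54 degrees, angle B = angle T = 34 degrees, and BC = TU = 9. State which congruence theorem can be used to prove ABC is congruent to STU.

The given information matches AAS: Two pairs of corresponding angles and a non-included side are equal (Angle-Angle-Side).

AAS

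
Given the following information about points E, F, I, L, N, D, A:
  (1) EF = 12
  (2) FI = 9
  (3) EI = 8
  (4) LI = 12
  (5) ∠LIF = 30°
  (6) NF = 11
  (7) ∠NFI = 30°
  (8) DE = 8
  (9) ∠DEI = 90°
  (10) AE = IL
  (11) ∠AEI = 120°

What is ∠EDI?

Step 1: By the law of cosines on triangle DEI: DI² = 8² + 8² − 2·8·8·cos(90°) = 128, so DI = 8·√2.
Step 2: By the inverse law of cosines on triangle EDI: cos(∠EDI) = (8² + (8·√2)² − 8²) / (2·8·8·√2) = 128/181.02 = 0.7071, so ∠EDI = 45°.

Therefore, the measure of angle ∠EDI = 45°.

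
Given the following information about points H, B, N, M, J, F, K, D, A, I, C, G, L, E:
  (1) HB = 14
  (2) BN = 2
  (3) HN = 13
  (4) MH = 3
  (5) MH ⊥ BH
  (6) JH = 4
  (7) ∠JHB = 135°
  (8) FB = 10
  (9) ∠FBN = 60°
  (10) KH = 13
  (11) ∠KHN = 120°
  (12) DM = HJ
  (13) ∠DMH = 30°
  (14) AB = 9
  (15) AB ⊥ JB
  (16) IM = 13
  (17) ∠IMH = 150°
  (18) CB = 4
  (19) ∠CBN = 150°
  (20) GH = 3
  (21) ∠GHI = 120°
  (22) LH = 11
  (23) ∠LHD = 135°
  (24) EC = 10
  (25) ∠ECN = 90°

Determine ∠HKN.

Step 1: By the law of cosines on triangle KHN: KN² = 13² + 13² − 2·13·13·cos(120°) = 507, so KN = 13·√3.
Step 2: By the inverse law of cosines on triangle HKN: cos(∠HKN) = (13² + (13·√3)² − 13²) / (2·13·13·√3) = 507/585.43 = 0.866, so ∠HKN = 30°.

Therefore, the measure of angle ∠HKN = 30°.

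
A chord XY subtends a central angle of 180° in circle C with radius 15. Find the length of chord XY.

Chord = 2(15) sin(90°) = 30

30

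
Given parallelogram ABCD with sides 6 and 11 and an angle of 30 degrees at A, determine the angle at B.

Consecutive angles are supplementary: angle B = 180 - 30 = 150 degrees.

150 degrees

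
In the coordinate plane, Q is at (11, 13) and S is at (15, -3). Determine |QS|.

d = sqrt((15 - 11)^2 + (-3 - 13)^2)
d = sqrt(4^2 + -16^2)
d = sqrt(16 + 256)
d = sqrt(272) = 4*sqrt(17)

4*sqrt(17)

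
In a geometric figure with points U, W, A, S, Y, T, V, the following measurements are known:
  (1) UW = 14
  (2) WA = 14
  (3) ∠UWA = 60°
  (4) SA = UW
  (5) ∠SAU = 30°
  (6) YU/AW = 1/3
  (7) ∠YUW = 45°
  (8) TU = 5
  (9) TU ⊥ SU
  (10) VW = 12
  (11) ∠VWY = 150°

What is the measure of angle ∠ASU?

From the given relations: SA = UW = 14.
Step 1: By the law of cosines on triangle UWA: UA² = 14² + 14² − 2·14·14·cos(60°) = 196, so UA = 14.
Step 2: By the law of cosines on triangle SAU: SU² = 14² + 14² − 2·14·14·cos(30°) = 52.52, so SU ≈ 7.25.
Step 3: By the inverse law of cosines on triangle ASU: cos(∠ASU) = (14² + 7.25² − 14²) / (2·14·7.25) = 52.52/202.91 = 0.2588, so ∠ASU = 75°.

Therefore, the measure of angle ∠ASU = 75°.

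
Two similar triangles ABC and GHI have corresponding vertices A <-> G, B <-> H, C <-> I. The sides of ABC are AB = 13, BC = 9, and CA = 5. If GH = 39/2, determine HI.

Similar triangles have proportional sides. Setting up the proportion:
GH / AB = HI / BC
39/2 / 13 = HI / 9
HI = 9 * 39/2 / 13 = 27/2.

27/2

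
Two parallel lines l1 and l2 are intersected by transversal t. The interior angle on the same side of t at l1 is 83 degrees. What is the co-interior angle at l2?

Co-interior angles sum to 180: 180 - 83 = 97 degrees.

97 degrees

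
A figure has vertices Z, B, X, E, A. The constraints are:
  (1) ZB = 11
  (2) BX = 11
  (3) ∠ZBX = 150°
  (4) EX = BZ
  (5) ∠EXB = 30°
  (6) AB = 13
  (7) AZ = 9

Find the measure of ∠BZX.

Step 1: By the law of cosines on triangle ZBX: ZX² = 11² + 11² − 2·11·11·cos(150°) = 451.58, so ZX ≈ 21.25.
Step 2: By the inverse law of cosines on triangle BZX: cos(∠BZX) = (11² + 21.25² − 11²) / (2·11·21.25) = 451.58/467.51 = 0.9659, so ∠BZX = 15°.

Therefore, the measure of angle ∠BZX = 15°.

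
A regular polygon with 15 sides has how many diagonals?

The number of diagonals in an n-gon is n(n - 3)/2.
For n = 15: 15(15 - 3)/2 = 15 × 12 / 2 = 90.

90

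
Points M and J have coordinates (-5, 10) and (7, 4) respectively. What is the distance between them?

d = sqrt((12)^2 + (-6)^2) = sqrt(180) = 6*sqrt(5)

6*sqrt(5)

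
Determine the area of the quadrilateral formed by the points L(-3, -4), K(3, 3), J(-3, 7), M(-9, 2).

Using the Shoelace formula for a quadrilateral (vertices in order):
Area = (1/2)|sum of (x_i * y_(i+1) - x_(i+1) * y_i)|
Terms: (-3*3 - 3*-4) = 3, (3*7 - -3*3) = 30, (-3*2 - -9*7) = 57, (-9*-4 - -3*2) = 42
Sum = 132
Area = (1/2)(132) = 66

66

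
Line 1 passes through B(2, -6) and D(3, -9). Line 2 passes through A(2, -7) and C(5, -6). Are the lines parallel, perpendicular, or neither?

Slope of line 1: m1 = (-9 - -6)/(3 - 2) = -3/1 = -3
Slope of line 2: m2 = (-6 - -7)/(5 - 2) = 1/3 = 1/3
Two lines are perpendicular when the product of their slopes is -1 (negative reciprocals).
m1 * m2 = (-3) * (1/3) = -1, confirming perpendicularity.

Perpendicular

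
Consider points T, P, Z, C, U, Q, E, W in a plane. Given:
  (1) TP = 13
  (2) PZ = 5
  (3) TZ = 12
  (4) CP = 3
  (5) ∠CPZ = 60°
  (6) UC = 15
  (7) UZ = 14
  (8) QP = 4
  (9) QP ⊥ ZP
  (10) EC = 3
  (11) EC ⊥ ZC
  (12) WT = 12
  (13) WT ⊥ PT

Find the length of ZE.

Step 1: By the law of cosines on triangle ZPC: ZC² = 5² + 3² − 2·5·3·cos(60°) = 19, so ZC = √19.
Step 2: By the law of cosines on triangle ZCE: ZE² = √19² + 3² − 2·√19·3·cos(90°) = 28, so ZE = 2·√7.

Therefore, the length of ZE = 2·√7.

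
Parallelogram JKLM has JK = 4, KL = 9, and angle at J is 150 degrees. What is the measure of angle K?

Opposite sides of a parallelogram are parallel, so consecutive angles form co-interior angles on a transversal.
Co-interior angles sum to 180°, giving angle K = 180 - 150 = 30 degrees.

30 degrees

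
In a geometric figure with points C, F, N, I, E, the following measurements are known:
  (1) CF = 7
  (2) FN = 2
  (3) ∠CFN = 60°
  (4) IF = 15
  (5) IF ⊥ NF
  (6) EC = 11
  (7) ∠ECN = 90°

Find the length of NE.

Step 1: By the law of cosines on triangle CFN: CN² = 7² + 2² − 2·7·2·cos(60°) = 39, so CN = √39.
Step 2: By the law of cosines on triangle NCE: NE² = √39² + 11² − 2·√39·11·cos(90°) = 160, so NE = 4·√10.

Therefore, the length of NE = 4·√10.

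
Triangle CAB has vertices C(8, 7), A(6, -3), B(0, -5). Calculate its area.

The Shoelace formula computes the area from vertex coordinates by summing cross products.
For vertices (8,7), (6,-3), (0,-5):
Signed sum = 8*-3 - 6*7 + 6*-5 - 0*-3 + 0*7 - 8*-5
= -66 + -30 + 40 = -56
Area = (1/2)|-56| = 28.

28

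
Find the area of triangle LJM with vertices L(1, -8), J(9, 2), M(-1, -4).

Shoelace: Area = (1/2)|1(2--4) + 9(-4--8) + -1(-8-2)| = (1/2)(52) = 26

26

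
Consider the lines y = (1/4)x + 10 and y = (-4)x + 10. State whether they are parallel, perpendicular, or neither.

Slope of line 1: m1 = 1/4
Slope of line 2: m2 = -4
m1 * m2 = -1, so perpendicular.

Perpendicular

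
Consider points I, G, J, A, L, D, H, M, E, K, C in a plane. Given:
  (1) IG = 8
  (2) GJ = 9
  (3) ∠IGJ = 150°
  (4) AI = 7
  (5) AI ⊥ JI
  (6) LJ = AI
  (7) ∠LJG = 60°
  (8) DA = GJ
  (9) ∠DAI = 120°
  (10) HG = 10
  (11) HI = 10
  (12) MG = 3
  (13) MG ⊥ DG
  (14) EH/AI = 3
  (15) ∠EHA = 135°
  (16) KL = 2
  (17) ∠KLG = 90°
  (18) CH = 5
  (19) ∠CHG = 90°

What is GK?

From the given relations: LJ = AI = 7.
Step 1: By the law of cosines on triangle LJG: LG² = 7² + 9² − 2·7·9·cos(60°) = 67, so LG = √67.
Step 2: By the law of cosines on triangle GLK: GK² = √67² + 2² − 2·√67·2·cos(90°) = 71, so GK = √71.

Therefore, the length of GK = √71.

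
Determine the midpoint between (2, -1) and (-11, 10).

The midpoint is the point halfway along the segment.
Move half the horizontal distance: 2 + (-11 - 2)/2 = 2 + -13/2 = -9/2
Move half the vertical distance: -1 + (10 - -1)/2 = -1 + 11/2 = 9/2
Midpoint = (-9/2, 9/2)

(-9/2, 9/2)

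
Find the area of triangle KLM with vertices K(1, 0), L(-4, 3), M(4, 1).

Using the Shoelace formula for a triangle:
Area = (1/2)|x0(y1 - y2) + x1(y2 - y0) + x2(y0 - y1)|
Area = (1/2)|1(3 - 1) + -4(1 - 0) + 4(0 - 3)|
Area = (1/2)|2 + -4 + -12|
Area = (1/2)|-14|
Area = (1/2)(14)
Area = 7

7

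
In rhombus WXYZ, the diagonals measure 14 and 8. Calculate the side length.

In a rhombus, the diagonals bisect each other perpendicularly, creating four congruent right triangles.
Each triangle has legs 7 (half of 14) and 4 (half of 8).
The hypotenuse of each right triangle is a side of the rhombus:
side = sqrt(7^2 + 4^2) = sqrt(65)

sqrt(65)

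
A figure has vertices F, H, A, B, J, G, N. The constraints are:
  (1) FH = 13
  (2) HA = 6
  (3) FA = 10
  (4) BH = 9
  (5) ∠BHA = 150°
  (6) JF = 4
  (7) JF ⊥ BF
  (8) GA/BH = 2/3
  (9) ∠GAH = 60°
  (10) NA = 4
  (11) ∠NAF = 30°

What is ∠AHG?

From the given relations: GA = 2/3·BH = 2/3·9 = 6.
Step 1: By the law of cosines on triangle HAG: HG² = 6² + 6² − 2·6·6·cos(60°) = 36, so HG = 6.
Step 2: By the inverse law of cosines on triangle AHG: cos(∠AHG) = (6² + 6² − 6²) / (2·6·6) = 36/72 = 0.5, so ∠AHG = 60°.

Therefore, the measure of angle ∠AHG = 60°.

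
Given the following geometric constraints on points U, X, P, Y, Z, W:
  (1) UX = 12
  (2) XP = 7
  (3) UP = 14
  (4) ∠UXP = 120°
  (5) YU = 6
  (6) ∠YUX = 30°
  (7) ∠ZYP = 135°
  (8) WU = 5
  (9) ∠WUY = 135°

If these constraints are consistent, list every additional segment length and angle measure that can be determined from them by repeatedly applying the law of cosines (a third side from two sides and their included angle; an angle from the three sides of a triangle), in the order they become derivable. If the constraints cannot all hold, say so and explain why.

These constraints are not satisfiable: (1), (2) and (3) fix all three sides of triangle UXP, so by the law of cosines cos(∠UXP) = (12² + 7² − 14²) / (2·12·7) = -0.0179, i.e. ∠UXP ≈ 91.02°, which contradicts (4) ∠UXP = 120°. No planar figure meets all of them, so nothing further can be derived.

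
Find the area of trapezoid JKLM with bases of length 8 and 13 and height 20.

Area = (8 + 13) * 20 / 2 = 420 / 2 = 210

210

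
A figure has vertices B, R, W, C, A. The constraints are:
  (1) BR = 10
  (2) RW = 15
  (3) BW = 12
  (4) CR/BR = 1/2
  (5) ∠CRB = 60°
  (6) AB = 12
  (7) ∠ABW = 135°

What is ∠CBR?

From the given relations: CR = 1/2·BR = 1/2·10 = 5.
Step 1: By the law of cosines on triangle BRC: BC² = 10² + 5² − 2·10·5·cos(60°) = 75, so BC = 5·√3.
Step 2: By the inverse law of cosines on triangle CBR: cos(∠CBR) = ((5·√3)² + 10² − 5²) / (2·5·√3·10) = 150/173.21 = 0.866, so ∠CBR = 30°.

Therefore, the measure of angle ∠CBR = 30°.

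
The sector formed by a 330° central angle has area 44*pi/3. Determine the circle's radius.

The sector covers 330°/360° = 11/12 of the full circle.
Full circle area = 44*pi/3 / 11/12 = 16*pi.
Since full area = πr², we get r² = 16*pi/π = 16, so r = 4.

4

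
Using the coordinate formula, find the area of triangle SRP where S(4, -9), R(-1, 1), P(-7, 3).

The Shoelace formula computes the area from vertex coordinates by summing cross products.
For vertices (4,-9), (-1,1), (-7,3):
Signed sum = 4*1 - -1*-9 + -1*3 - -7*1 + -7*-9 - 4*3
= -5 + 4 + 51 = 50
Area = (1/2)|50| = 25.

25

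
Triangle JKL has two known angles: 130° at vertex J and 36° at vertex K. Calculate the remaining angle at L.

The interior angles sum to 180°: angle L = 180 - 130 - 36 = 14°.
The triangle is obtuse (angles 130°, 36°, 14°).

14 degrees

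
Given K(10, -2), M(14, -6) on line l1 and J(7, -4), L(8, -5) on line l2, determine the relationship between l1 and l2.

Slope of line 1: m1 = (-6 - -2)/(14 - 10) = -4/4 = -1
Slope of line 2: m2 = (-5 - -4)/(8 - 7) = -1/1 = -1
m1 = m2, so the lines are parallel.

Parallel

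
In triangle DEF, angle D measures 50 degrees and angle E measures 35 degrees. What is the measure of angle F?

angle F = 180 - 50 - 35 = 95 degrees.

95 degrees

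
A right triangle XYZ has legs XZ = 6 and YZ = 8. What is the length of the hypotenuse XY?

In a right triangle, the square of the hypotenuse equals the sum of the squares of the two legs.
The legs are 6 and 8, so the hypotenuse = sqrt(36 + 64) = sqrt(100) = 10.

10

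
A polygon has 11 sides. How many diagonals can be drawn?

The number of diagonals in an n-gon is n(n - 3)/2.
For n = 11: 11(11 - 3)/2 = 11 × 8 / 2 = 44.

44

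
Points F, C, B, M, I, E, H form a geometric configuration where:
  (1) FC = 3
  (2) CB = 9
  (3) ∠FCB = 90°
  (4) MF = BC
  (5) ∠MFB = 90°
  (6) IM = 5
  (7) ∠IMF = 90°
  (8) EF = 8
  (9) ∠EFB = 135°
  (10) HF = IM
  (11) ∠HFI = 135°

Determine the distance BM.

From the given relations: MF = BC = 9.
Step 1: By the law of cosines on triangle BCF: BF² = 9² + 3² − 2·9·3·cos(90°) = 90, so BF = 3·√10.
Step 2: By the law of cosines on triangle BFM: BM² = (3·√10)² + 9² − 2·3·√10·9·cos(90°) = 171, so BM = 3·√19.

Therefore, the length of BM = 3·√19.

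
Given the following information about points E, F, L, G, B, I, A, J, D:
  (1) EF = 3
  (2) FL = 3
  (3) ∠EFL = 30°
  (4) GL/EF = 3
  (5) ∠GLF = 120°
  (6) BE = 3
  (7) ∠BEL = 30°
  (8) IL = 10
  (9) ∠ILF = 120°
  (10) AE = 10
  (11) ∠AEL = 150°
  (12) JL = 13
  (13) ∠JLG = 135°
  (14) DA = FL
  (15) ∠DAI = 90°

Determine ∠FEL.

Step 1: By the law of cosines on triangle EFL: EL² = 3² + 3² − 2·3·3·cos(30°) = 2.41, so EL ≈ 1.55.
Step 2: By the inverse law of cosines on triangle FEL: cos(∠FEL) = (3² + 1.55² − 3²) / (2·3·1.55) = 2.41/9.32 = 0.2588, so ∠FEL = 75°.

Therefore, the measure of angle ∠FEL = 75°.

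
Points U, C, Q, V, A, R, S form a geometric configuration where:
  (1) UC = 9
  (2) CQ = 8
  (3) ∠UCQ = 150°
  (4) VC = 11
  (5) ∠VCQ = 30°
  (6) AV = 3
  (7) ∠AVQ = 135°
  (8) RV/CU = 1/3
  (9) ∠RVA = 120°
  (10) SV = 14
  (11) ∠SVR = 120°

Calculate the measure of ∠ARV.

From the given relations: RV = 1/3·CU = 1/3·9 = 3.
Step 1: By the law of cosines on triangle RVA: RA² = 3² + 3² − 2·3·3·cos(120°) = 27, so RA = 3·√3.
Step 2: By the inverse law of cosines on triangle ARV: cos(∠ARV) = ((3·√3)² + 3² − 3²) / (2·3·√3·3) = 27/31.18 = 0.866, so ∠ARV = 30°.

Therefore, the measure of angle ∠ARV = 30°.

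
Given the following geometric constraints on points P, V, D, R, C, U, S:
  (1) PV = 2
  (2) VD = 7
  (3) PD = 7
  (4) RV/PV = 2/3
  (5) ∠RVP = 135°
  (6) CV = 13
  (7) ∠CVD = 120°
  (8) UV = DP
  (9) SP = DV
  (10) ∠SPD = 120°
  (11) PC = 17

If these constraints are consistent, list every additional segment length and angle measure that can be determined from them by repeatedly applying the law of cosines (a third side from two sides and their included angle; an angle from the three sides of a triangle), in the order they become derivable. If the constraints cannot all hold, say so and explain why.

These constraints are not satisfiable: by the triangle inequality in triangle VPC, (1) PV = 2 and (6) CV = 13 force PC ≤ 2 + 13 = 15, but (11) says PC = 17. No planar figure meets all of them, so nothing further can be derived.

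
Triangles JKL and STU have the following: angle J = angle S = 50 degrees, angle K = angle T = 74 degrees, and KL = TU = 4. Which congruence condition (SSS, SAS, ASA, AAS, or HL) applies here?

Consider the given information: angle J = angle S = 50 degrees, angle K = angle T = 74 degrees, and KL = TU = 4
This is not SSS or HL: SSS requires all three pairs of sides, but we don't have that. HL only applies to right triangles with matching hypotenuse and leg.
The correct criterion is AAS. Two pairs of corresponding angles and a non-included side are equal (Angle-Angle-Side).

AAS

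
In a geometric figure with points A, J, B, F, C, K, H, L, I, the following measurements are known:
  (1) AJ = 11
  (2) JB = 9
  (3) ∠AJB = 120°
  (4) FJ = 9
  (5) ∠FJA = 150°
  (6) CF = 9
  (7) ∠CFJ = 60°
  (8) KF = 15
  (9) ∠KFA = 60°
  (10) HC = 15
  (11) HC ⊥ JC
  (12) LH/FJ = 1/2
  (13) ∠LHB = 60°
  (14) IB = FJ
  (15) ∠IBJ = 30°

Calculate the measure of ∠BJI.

From the given relations: IB = FJ = 9.
Step 1: By the law of cosines on triangle JBI: JI² = 9² + 9² − 2·9·9·cos(30°) = 21.7, so JI ≈ 4.66.
Step 2: By the inverse law of cosines on triangle BJI: cos(∠BJI) = (9² + 4.66² − 9²) / (2·9·4.66) = 21.7/83.86 = 0.2588, so ∠BJI = 75°.

Therefore, the measure of angle ∠BJI = 75°.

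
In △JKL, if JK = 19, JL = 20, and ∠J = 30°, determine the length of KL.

Law of cosines: KL^2 = 19^2 + 20^2 - 2(19)(20)cos(30°) = 761 - 380*sqrt(3), so KL = sqrt(761 - 380*sqrt(3)).

sqrt(761 - 380*sqrt(3))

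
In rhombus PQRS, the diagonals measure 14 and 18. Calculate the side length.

The diagonals of a rhombus bisect each other at right angles.
Half-diagonals: 14/2 = 7 and 18/2 = 9
side = sqrt(7^2 + 9^2)
side = sqrt(49 + 81)
side = sqrt(130)

sqrt(130)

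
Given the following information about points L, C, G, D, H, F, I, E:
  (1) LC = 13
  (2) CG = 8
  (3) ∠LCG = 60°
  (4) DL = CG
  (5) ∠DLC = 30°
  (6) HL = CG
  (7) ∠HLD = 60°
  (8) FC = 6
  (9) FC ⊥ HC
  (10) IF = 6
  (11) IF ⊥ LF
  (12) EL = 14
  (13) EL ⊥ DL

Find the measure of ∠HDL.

From the given relations: DL = CG = 8; HL = CG = 8.
Step 1: By the law of cosines on triangle DLH: DH² = 8² + 8² − 2·8·8·cos(60°) = 64, so DH = 8.
Step 2: By the inverse law of cosines on triangle HDL: cos(∠HDL) = (8² + 8² − 8²) / (2·8·8) = 64/128 = 0.5, so ∠HDL = 60°.

Therefore, the measure of angle ∠HDL = 60°.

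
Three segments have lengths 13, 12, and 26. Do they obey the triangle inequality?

The longest side is 26. The other two sides sum to 12 + 13 = 25.
Since 25 ≤ 26, the two shorter sides cannot reach around to close the triangle.

No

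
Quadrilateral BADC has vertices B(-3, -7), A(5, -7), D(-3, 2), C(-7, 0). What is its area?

Shoelace: sum of cross terms = 108, Area = (1/2)|108| = 54

54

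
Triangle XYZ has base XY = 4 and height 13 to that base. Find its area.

A triangle's area is half the area of a rectangle with the same base and height.
Area = (1/2) * 4 * 13 = 26.

26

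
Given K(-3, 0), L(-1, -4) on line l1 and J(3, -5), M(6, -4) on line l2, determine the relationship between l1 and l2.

Slope of line 1: m1 = (-4 - 0)/(-1 - -3) = -4/2 = -2
Slope of line 2: m2 = (-4 - -5)/(6 - 3) = 1/3 = 1/3
m1 != m2 and m1*m2 = -2/3 != -1. Neither.

Neither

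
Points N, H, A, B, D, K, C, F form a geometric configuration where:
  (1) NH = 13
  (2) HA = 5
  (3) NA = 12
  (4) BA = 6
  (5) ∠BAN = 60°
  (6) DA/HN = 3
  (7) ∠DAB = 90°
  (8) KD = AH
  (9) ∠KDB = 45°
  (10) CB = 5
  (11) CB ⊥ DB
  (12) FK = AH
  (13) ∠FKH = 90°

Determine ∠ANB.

Step 1: By the law of cosines on triangle NAB: NB² = 12² + 6² − 2·12·6·cos(60°) = 108, so NB = 6·√3.
Step 2: By the inverse law of cosines on triangle ANB: cos(∠ANB) = (12² + (6·√3)² − 6²) / (2·12·6·√3) = 216/249.42 = 0.866, so ∠ANB = 30°.

Therefore, the measure of angle ∠ANB = 30°.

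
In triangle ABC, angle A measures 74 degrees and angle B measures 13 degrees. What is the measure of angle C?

The interior angles sum to 180°: angle C = 180 - 74 - 13 = 93°.
The triangle is obtuse (angles 74°, 13°, 93°).

93 degrees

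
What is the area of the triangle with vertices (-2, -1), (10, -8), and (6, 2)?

The Shoelace formula computes the area from vertex coordinates by summing cross products.
For vertices (-2,-1), (10,-8), (6,2):
Signed sum = -2*-8 - 10*-1 + 10*2 - 6*-8 + 6*-1 - -2*2
= 26 + 68 + -2 = 92
Area = (1/2)|92| = 46.

46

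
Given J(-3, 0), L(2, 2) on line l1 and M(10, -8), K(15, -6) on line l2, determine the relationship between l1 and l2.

Slope of line 1: m1 = (2 - 0)/(2 - -3) = 2/5 = 2/5
Slope of line 2: m2 = (-6 - -8)/(15 - 10) = 2/5 = 2/5
Two lines are parallel if and only if they have equal slopes (or both are vertical).
Here m1 = m2 = 2/5, confirming the lines are parallel.

Parallel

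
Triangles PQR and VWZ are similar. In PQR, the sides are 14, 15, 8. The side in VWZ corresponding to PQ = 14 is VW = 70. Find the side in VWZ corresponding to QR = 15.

k = 70/14 = 5. WZ = 5 * 15 = 75.

75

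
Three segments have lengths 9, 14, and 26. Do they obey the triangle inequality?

The longest side is 26. The other two sides sum to 9 + 14 = 23.
Since 23 ≤ 26, the two shorter sides cannot reach around to close the triangle.

No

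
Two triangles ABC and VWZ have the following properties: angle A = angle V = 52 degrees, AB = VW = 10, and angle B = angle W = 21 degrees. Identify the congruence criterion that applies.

Consider the given information: angle A = angle V = 52 degrees, AB = VW = 10, and angle B = angle W = 21 degrees
This is not SAS or AAS: SAS requires two sides and the included angle between them. AAS requires two angles and a non-included side.
The correct criterion is ASA. Two pairs of corresponding angles and the included side are equal (Angle-Side-Angle).

ASA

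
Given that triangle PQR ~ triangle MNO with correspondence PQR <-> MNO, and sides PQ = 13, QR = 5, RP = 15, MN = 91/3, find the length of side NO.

Since the triangles are similar, the ratio of corresponding sides is constant.
Scale factor k = MN / PQ = 91/3 / 13 = 7/3
NO = k * QR = 7/3 * 5 = 35/3

35/3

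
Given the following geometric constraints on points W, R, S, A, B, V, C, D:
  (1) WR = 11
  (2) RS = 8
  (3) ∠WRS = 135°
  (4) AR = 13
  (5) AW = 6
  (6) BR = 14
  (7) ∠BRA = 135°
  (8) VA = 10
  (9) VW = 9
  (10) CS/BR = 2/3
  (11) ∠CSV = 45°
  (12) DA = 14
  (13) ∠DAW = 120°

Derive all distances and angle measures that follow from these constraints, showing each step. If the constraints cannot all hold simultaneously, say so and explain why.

The constraints are consistent.

From the given relations:
  CS = 2/3·BR = 2/3·14 ≈ 9.33

Step 1: From WR = 11, RS = 8, and ∠WRS = 135°, by the law of cosines:
  WS² = WR² + RS² - 2·WR·RS·cos(135°) = 121 + 64 + 124.5 = 309.5
  WS ≈ 17.59

Step 2: From WA = 6, AD = 14, and ∠WAD = 120°, by the law of cosines:
  WD² = WA² + AD² - 2·WA·AD·cos(120°) = 36 + 196 + 84 = 316
  WD = 2·√79

Step 3: From AR = 13, RB = 14, and ∠ARB = 135°, by the law of cosines:
  AB² = AR² + RB² - 2·AR·RB·cos(135°) = 169 + 196 + 257.4 = 622.4
  AB ≈ 24.95

Step 4: From WA = 6, WR = 11, AR = 13, by the inverse law of cosines:
  cos(∠AWR) = (WA² + WR² - AR²) / (2·WA·WR)
  ∠AWR = 95.22°

Step 5: From WA = 6, WV = 9, AV = 10, by the inverse law of cosines:
  cos(∠AWV) = (WA² + WV² - AV²) / (2·WA·WV)
  ∠AWV = 80.94°

Step 6: From RA = 13, RW = 11, AW = 6, by the inverse law of cosines:
  cos(∠ARW) = (RA² + RW² - AW²) / (2·RA·RW)
  ∠ARW = 27.36°

Step 7: From AR = 13, AW = 6, RW = 11, by the inverse law of cosines:
  cos(∠RAW) = (AR² + AW² - RW²) / (2·AR·AW)
  ∠RAW = 57.42°

Step 8: From AV = 10, AW = 6, VW = 9, by the inverse law of cosines:
  cos(∠VAW) = (AV² + AW² - VW²) / (2·AV·AW)
  ∠VAW = 62.72°

Step 9: From VA = 10, VW = 9, AW = 6, by the inverse law of cosines:
  cos(∠AVW) = (VA² + VW² - AW²) / (2·VA·VW)
  ∠AVW = 36.34°

Step 10: From WA = 6, WD = 2·√79, AD = 14, by the inverse law of cosines:
  cos(∠AWD) = (WA² + WD² - AD²) / (2·WA·WD)
  ∠AWD = 43°

Step 11: From WR = 11, WS = 17.59, RS = 8, by the inverse law of cosines:
  cos(∠RWS) = (WR² + WS² - RS²) / (2·WR·WS)
  ∠RWS = 18.76°

Step 12: From SR = 8, SW = 17.59, RW = 11, by the inverse law of cosines:
  cos(∠RSW) = (SR² + SW² - RW²) / (2·SR·SW)
  ∠RSW = 26.24°

Step 13: From AB = 24.95, AR = 13, BR = 14, by the inverse law of cosines:
  cos(∠BAR) = (AB² + AR² - BR²) / (2·AB·AR)
  ∠BAR = 23.38°

Step 14: From BA = 24.95, BR = 14, AR = 13, by the inverse law of cosines:
  cos(∠ABR) = (BA² + BR² - AR²) / (2·BA·BR)
  ∠ABR = 21.62°

Step 15: From DA = 14, DW = 2·√79, AW = 6, by the inverse law of cosines:
  cos(∠ADW) = (DA² + DW² - AW²) / (2·DA·DW)
  ∠ADW = 17°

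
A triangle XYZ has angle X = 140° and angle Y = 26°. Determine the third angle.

The interior angles sum to 180°: angle Z = 180 - 140 - 26 = 14°.
The triangle is obtuse (angles 140°, 26°, 14°).

14 degrees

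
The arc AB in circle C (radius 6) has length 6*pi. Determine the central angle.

θ = 360 × 6*pi / (2π × 6) = 180° (rearranging arc length formula).

180°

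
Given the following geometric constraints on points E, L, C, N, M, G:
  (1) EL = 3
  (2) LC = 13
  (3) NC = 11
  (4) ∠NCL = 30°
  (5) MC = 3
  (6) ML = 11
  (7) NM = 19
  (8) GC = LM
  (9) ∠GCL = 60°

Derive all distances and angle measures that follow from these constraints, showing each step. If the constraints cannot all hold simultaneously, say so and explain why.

These constraints are not satisfiable: by the triangle inequality in triangle CNM, (3) NC = 11 and (5) MC = 3 force NM ≤ 11 + 3 = 14, but (7) says NM = 19. No planar figure meets all of them, so nothing further can be derived.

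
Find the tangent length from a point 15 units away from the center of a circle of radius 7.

The tangent, radius, and line from the external point to the center form a right triangle.
The right angle is where the tangent meets the radius.
By the Pythagorean theorem: tangent² + 7² = 15²
tangent² = 225 - 49 = 176
tangent = 4*sqrt(11)

4*sqrt(11)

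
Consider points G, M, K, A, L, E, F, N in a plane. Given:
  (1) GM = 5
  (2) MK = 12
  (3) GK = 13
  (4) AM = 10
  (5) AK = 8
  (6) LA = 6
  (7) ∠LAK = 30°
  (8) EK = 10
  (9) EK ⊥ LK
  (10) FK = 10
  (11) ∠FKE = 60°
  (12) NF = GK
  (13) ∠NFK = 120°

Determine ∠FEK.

Step 1: By the law of cosines on triangle EKF: EF² = 10² + 10² − 2·10·10·cos(60°) = 100, so EF = 10.
Step 2: By the inverse law of cosines on triangle FEK: cos(∠FEK) = (10² + 10² − 10²) / (2·10·10) = 100/200 = 0.5, so ∠FEK = 60°.

Therefore, the measure of angle ∠FEK = 60°.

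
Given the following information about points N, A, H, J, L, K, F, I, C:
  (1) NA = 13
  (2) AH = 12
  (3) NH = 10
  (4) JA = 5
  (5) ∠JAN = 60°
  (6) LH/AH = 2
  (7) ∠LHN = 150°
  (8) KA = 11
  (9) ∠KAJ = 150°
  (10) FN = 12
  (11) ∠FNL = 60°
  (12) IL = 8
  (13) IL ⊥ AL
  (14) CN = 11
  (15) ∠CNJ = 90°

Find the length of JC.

Step 1: By the law of cosines on triangle JAN: JN² = 5² + 13² − 2·5·13·cos(60°) = 129, so JN = √129.
Step 2: By the law of cosines on triangle JNC: JC² = √129² + 11² − 2·√129·11·cos(90°) = 250, so JC = 5·√10.

Therefore, the length of JC = 5·√10.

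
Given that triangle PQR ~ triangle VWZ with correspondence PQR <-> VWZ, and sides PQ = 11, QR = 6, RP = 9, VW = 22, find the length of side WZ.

k = 22/11 = 2. WZ = 2 * 6 = 12.

12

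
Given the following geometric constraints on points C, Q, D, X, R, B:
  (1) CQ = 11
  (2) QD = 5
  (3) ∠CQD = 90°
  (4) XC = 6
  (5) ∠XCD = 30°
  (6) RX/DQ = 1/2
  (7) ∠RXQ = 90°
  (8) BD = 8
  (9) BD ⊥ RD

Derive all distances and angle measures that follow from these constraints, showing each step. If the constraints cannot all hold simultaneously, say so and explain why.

The constraints are consistent.

From the given relations:
  RX = 1/2·DQ = 1/2·5 ≈ 2.5

Step 1: From CQ = 11, QD = 5, and ∠CQD = 90°, by the law of cosines:
  CD² = CQ² + QD² - 2·CQ·QD·cos(90°) = 121 + 25 - 0 = 146
  CD = √146

Step 2: From DC = √146, CX = 6, and ∠DCX = 30°, by the law of cosines:
  DX² = DC² + CX² - 2·DC·CX·cos(30°) = 146 + 36 - 125.6 = 56.43
  DX ≈ 7.51

Step 3: From CD = √146, CQ = 11, DQ = 5, by the inverse law of cosines:
  cos(∠DCQ) = (CD² + CQ² - DQ²) / (2·CD·CQ)
  ∠DCQ = 24.44°

Step 4: From DC = √146, DQ = 5, CQ = 11, by the inverse law of cosines:
  cos(∠CDQ) = (DC² + DQ² - CQ²) / (2·DC·DQ)
  ∠CDQ = 65.56°

Step 5: From DC = √146, DX = 7.51, CX = 6, by the inverse law of cosines:
  cos(∠CDX) = (DC² + DX² - CX²) / (2·DC·DX)
  ∠CDX = 23.54°

Step 6: From XC = 6, XD = 7.51, CD = √146, by the inverse law of cosines:
  cos(∠CXD) = (XC² + XD² - CD²) / (2·XC·XD)
  ∠CXD = 126.46°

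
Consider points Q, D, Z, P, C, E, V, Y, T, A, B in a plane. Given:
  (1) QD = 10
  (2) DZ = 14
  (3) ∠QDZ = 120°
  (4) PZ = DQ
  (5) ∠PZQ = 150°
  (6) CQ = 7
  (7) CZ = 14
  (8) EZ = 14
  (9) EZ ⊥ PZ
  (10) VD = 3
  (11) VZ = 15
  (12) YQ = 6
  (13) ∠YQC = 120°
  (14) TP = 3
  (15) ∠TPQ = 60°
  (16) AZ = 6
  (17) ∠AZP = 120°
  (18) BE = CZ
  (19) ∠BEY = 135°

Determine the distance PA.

From the given relations: PZ = DQ = 10.
Step 1: By the law of cosines on triangle PZA: PA² = 10² + 6² − 2·10·6·cos(120°) = 196, so PA = 14.

Therefore, the length of PA = 14.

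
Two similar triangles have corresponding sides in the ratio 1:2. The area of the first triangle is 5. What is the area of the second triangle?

The ratio of areas of similar triangles = (side ratio)^2.
Side ratio = 1:2, so area ratio = 1:4.
Area of the second triangle / Area of the first triangle = 4/1
Area of the second triangle = 5 * 4/1 = 20

20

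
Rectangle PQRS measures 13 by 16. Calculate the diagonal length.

A rectangle's diagonal splits it into two right triangles, with the diagonal as the hypotenuse.
By the Pythagorean theorem, d^2 = 13^2 + 16^2 = 425.
Therefore d = sqrt(425) = 5*sqrt(17).

5*sqrt(17)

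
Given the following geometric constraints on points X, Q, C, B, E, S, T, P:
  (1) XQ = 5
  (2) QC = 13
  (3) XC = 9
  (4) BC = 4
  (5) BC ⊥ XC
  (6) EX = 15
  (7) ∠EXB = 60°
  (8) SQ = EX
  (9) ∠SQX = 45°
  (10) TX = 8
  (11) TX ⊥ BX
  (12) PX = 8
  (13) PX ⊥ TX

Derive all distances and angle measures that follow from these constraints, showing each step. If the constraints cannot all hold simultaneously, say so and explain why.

The constraints are consistent.

From the given relations:
  SQ = EX = 15

Step 1: From XC = 9, CB = 4, and ∠XCB = 90°, by the law of cosines:
  XB² = XC² + CB² - 2·XC·CB·cos(90°) = 81 + 16 - 0 = 97
  XB = √97

Step 2: From XQ = 5, QS = 15, and ∠XQS = 45°, by the law of cosines:
  XS² = XQ² + QS² - 2·XQ·QS·cos(45°) = 25 + 225 - 106.1 = 143.9
  XS ≈ 12

Step 3: From TX = 8, XP = 8, and ∠TXP = 90°, by the law of cosines:
  TP² = TX² + XP² - 2·TX·XP·cos(90°) = 64 + 64 - 0 = 128
  TP = 8·√2

Step 4: From XC = 9, XQ = 5, CQ = 13, by the inverse law of cosines:
  cos(∠CXQ) = (XC² + XQ² - CQ²) / (2·XC·XQ)
  ∠CXQ = 134.43°

Step 5: From QC = 13, QX = 5, CX = 9, by the inverse law of cosines:
  cos(∠CQX) = (QC² + QX² - CX²) / (2·QC·QX)
  ∠CQX = 29.63°

Step 6: From CQ = 13, CX = 9, QX = 5, by the inverse law of cosines:
  cos(∠QCX) = (CQ² + CX² - QX²) / (2·CQ·CX)
  ∠QCX = 15.94°

Step 7: From BX = √97, XE = 15, and ∠BXE = 60°, by the law of cosines:
  BE² = BX² + XE² - 2·BX·XE·cos(60°) = 97 + 225 - 147.7 = 174.3
  BE ≈ 13.2

Step 8: From BX = √97, XT = 8, and ∠BXT = 90°, by the law of cosines:
  BT² = BX² + XT² - 2·BX·XT·cos(90°) = 97 + 64 - 0 = 161
  BT = √161

Step 9: From XB = √97, XC = 9, BC = 4, by the inverse law of cosines:
  cos(∠BXC) = (XB² + XC² - BC²) / (2·XB·XC)
  ∠BXC = 23.96°

Step 10: From XQ = 5, XS = 12, QS = 15, by the inverse law of cosines:
  cos(∠QXS) = (XQ² + XS² - QS²) / (2·XQ·XS)
  ∠QXS = 117.86°

Step 11: From BC = 4, BX = √97, CX = 9, by the inverse law of cosines:
  cos(∠CBX) = (BC² + BX² - CX²) / (2·BC·BX)
  ∠CBX = 66.04°

Step 12: From SQ = 15, SX = 12, QX = 5, by the inverse law of cosines:
  cos(∠QSX) = (SQ² + SX² - QX²) / (2·SQ·SX)
  ∠QSX = 17.14°

Step 13: From TP = 8·√2, TX = 8, PX = 8, by the inverse law of cosines:
  cos(∠PTX) = (TP² + TX² - PX²) / (2·TP·TX)
  ∠PTX = 45°

Step 14: From PT = 8·√2, PX = 8, TX = 8, by the inverse law of cosines:
  cos(∠TPX) = (PT² + PX² - TX²) / (2·PT·PX)
  ∠TPX = 45°

Step 15: From BE = 13.2, BX = √97, EX = 15, by the inverse law of cosines:
  cos(∠EBX) = (BE² + BX² - EX²) / (2·BE·BX)
  ∠EBX = 79.75°

Step 16: From BT = √161, BX = √97, TX = 8, by the inverse law of cosines:
  cos(∠TBX) = (BT² + BX² - TX²) / (2·BT·BX)
  ∠TBX = 39.09°

Step 17: From EB = 13.2, EX = 15, BX = √97, by the inverse law of cosines:
  cos(∠BEX) = (EB² + EX² - BX²) / (2·EB·EX)
  ∠BEX = 40.25°

Step 18: From TB = √161, TX = 8, BX = √97, by the inverse law of cosines:
  cos(∠BTX) = (TB² + TX² - BX²) / (2·TB·TX)
  ∠BTX = 50.91°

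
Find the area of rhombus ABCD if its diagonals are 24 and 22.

The diagonals of a rhombus divide it into four right triangles.
Each triangle has legs 24/ 2 = 12 and 22/2 = 11, so each has area (1/2)*12*11 = 66.
Four such triangles give total area = (d1 * d2) / 2 = 264.

264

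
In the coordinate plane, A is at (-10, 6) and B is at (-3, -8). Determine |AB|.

d = sqrt((7)^2 + (-14)^2) = sqrt(245) = 7*sqrt(5)

7*sqrt(5)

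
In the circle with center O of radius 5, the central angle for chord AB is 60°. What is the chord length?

Chord = 2(5) sin(30°) = 5

5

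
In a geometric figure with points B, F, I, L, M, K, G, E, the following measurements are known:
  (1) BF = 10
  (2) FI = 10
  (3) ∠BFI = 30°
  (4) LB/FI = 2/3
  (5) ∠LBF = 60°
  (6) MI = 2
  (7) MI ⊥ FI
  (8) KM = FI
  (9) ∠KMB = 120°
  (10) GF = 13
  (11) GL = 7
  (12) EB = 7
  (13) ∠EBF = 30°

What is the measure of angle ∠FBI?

Step 1: By the law of cosines on triangle BFI: BI² = 10² + 10² − 2·10·10·cos(30°) = 26.79, so BI ≈ 5.18.
Step 2: By the inverse law of cosines on triangle FBI: cos(∠FBI) = (10² + 5.18² − 10²) / (2·10·5.18) = 26.79/103.53 = 0.2588, so ∠FBI = 75°.

Therefore, the measure of angle ∠FBI = 75°.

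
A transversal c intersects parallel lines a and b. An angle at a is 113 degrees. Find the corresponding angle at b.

Corresponding angles are equal: 113 degrees.

113 degrees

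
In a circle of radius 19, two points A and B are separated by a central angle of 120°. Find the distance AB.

Drop a perpendicular from the center to the chord, bisecting both the chord and the central angle.
Each half-chord = r sin(θ/2) = 19 sin(60°).
The full chord = 2 × 19 × sin(60°) = 19*sqrt(3).

19*sqrt(3)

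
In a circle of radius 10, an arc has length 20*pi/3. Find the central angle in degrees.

The full circumference is 2πr = 20*pi.
The arc is 20*pi/3 / 20*pi = 1/3 of the full circle.
So the central angle = 1/3 × 360° = 120°.

120°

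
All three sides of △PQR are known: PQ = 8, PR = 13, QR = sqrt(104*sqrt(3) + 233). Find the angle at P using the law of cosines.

By the inverse law of cosines: cos(P) = (PQ² + PR² - QR²) / (2 × PQ × PR)
cos(P) = (8² + 13² - (sqrt(104*sqrt(3) + 233))²) / (2 × 8 × 13)
cos(P) = (64 + 169 - (104*sqrt(3) + 233)) / 208
cos(P) = -sqrt(3)/2
P = arccos(-sqrt(3)/2) = 150°

150°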